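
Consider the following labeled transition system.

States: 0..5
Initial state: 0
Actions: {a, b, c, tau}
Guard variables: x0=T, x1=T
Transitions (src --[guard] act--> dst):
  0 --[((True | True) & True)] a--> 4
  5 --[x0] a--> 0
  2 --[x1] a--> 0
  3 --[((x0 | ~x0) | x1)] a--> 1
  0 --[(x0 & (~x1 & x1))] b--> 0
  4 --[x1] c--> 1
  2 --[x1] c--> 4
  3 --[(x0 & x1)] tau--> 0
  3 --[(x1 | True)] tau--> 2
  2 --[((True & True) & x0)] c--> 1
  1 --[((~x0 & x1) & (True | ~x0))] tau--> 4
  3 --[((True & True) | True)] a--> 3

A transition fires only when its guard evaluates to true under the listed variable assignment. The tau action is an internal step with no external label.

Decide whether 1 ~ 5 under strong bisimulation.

Answer: NOT BISIMILAR

Analysis:
Refine partition for ~:
  π0 = {{0,1,2,3,4,5}}
  π1 = {{0,5},{1},{2},{3},{4}}
  π2 = {{0},{1},{2},{3},{4},{5}}
stable after 3 split(s): 6 block(s)
[1]={1}  [5]={5}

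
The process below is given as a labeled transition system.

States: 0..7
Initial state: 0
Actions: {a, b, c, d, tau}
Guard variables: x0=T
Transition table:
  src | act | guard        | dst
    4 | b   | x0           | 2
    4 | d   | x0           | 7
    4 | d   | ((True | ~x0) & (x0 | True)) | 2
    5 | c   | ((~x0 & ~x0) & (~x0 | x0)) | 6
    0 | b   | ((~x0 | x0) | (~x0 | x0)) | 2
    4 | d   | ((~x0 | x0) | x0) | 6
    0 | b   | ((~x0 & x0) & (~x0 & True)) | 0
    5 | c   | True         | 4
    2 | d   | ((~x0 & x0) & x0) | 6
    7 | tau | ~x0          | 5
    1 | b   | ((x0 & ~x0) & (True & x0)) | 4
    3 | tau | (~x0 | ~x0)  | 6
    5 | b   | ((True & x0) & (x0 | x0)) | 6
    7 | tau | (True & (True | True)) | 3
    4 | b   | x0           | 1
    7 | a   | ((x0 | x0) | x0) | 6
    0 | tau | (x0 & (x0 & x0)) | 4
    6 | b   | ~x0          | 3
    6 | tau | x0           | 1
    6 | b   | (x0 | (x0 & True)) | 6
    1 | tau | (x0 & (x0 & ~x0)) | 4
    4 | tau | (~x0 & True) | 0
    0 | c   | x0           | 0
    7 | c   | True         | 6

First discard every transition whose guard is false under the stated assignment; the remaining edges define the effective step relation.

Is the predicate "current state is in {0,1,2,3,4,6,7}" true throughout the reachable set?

Answer: INVARIANT HOLDS

Trace:
Safe = {0,1,2,3,4,6,7}
Reachable = {0,1,2,3,4,6,7}
  0: ✓
  1: ✓
  2: ✓
  3: ✓
  4: ✓
  6: ✓
  7: ✓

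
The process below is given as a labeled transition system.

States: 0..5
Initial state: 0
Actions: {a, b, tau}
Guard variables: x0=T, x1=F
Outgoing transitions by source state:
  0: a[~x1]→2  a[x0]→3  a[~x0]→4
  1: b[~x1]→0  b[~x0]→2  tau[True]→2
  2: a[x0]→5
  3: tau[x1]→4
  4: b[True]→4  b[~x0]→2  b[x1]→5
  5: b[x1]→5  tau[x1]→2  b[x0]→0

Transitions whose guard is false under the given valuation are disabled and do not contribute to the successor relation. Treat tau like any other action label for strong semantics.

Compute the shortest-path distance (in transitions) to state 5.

BFS to 5:
  Layer 0: {0}
  Layer 1: {2,3}
  Layer 2: {5}
5 enters at depth 2; path a·a

Answer: 2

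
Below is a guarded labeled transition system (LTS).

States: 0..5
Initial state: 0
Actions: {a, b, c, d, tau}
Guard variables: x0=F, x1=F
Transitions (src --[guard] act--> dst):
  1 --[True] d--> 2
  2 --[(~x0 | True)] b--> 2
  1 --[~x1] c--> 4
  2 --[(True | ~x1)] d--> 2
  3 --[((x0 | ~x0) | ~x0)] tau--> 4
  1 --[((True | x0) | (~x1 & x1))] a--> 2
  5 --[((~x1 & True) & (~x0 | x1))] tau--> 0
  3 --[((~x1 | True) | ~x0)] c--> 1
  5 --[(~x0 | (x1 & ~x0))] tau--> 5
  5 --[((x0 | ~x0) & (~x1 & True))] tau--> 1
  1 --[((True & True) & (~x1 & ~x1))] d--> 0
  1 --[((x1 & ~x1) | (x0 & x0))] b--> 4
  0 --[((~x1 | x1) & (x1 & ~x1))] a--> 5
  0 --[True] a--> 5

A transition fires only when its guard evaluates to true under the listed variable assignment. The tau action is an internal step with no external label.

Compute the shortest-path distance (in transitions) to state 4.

Breadth-first toward 4:
  Layer 0: {0}
  Layer 1: {5}
  Layer 2: {1}
  Layer 3: {2,4}
depth(4)=3, e.g. a·tau·c

Answer: 3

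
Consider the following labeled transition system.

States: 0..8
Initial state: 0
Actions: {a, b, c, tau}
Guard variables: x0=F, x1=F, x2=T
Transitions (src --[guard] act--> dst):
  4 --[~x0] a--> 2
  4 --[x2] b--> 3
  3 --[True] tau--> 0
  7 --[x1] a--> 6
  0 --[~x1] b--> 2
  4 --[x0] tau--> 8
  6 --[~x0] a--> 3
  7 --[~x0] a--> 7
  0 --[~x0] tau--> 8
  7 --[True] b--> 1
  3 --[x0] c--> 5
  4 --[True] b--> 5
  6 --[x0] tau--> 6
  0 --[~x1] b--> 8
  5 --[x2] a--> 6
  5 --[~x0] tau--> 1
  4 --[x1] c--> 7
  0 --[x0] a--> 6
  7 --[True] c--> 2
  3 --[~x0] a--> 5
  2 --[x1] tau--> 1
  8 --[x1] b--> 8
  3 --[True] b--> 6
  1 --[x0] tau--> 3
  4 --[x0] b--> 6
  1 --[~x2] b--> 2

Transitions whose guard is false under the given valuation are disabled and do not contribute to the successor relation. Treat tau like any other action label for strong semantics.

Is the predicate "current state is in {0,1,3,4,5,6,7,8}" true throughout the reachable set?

Safe = {0,1,3,4,5,6,7,8}
Reachable = {0,2,8}
  0: safe
  2: ✗ unsafe
  8: safe
counterexample path to 2: b

Answer: INVARIANT VIOLATED at state 2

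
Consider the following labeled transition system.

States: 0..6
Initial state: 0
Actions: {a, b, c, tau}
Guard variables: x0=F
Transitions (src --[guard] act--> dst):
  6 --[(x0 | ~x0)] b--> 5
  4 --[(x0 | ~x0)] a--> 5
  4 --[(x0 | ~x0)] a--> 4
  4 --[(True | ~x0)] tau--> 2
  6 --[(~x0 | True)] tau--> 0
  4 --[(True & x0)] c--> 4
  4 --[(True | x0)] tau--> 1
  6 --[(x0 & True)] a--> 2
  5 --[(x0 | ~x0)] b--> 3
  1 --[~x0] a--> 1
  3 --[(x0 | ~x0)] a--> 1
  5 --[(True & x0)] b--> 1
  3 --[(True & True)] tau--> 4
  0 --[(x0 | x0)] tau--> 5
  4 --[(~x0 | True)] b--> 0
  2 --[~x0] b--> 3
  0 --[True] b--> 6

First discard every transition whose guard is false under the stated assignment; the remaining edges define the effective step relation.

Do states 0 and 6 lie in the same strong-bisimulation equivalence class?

Refine partition for ~:
  π0 = {{0,1,2,3,4,5,6}}
  π1 = {{0,2,5},{1},{3},{4},{6}}
  π2 = {{0},{1},{2,5},{3},{4},{6}}
6 equivalence class(es) (converged in 3)
0∈{0}, 6∈{6}

Answer: NOT BISIMILAR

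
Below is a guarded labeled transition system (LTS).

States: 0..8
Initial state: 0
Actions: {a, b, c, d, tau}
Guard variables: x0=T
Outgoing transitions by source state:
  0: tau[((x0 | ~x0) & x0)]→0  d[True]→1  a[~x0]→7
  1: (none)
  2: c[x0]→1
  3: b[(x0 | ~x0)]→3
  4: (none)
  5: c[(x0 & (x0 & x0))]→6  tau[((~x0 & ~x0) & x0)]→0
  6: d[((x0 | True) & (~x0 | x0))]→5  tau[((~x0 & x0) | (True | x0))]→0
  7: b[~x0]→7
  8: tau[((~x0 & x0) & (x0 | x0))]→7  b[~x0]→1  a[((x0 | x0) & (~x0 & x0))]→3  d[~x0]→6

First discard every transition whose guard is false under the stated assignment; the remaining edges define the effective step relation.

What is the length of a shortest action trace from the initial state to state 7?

Layered search for 7:
  depth 0: {0}
  depth 1: {1}
7 never appears.

Answer: UNREACHABLE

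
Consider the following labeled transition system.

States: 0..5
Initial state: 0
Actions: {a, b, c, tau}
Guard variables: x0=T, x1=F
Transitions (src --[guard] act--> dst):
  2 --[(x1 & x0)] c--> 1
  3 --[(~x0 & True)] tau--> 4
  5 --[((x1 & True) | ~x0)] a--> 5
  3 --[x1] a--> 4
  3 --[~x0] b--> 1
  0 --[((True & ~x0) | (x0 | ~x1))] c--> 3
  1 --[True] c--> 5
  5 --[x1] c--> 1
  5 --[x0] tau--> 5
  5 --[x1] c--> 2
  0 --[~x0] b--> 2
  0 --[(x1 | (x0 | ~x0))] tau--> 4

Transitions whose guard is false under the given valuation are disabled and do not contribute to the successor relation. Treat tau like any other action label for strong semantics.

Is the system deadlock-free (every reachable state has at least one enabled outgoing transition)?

Answer: DEADLOCK at state 3

Trace:
Reach set: {0,3,4}
  0: c→3  tau→4  [2 out]
  3: ∅  [STUCK]
  4: ∅  [STUCK]
Path to 3: c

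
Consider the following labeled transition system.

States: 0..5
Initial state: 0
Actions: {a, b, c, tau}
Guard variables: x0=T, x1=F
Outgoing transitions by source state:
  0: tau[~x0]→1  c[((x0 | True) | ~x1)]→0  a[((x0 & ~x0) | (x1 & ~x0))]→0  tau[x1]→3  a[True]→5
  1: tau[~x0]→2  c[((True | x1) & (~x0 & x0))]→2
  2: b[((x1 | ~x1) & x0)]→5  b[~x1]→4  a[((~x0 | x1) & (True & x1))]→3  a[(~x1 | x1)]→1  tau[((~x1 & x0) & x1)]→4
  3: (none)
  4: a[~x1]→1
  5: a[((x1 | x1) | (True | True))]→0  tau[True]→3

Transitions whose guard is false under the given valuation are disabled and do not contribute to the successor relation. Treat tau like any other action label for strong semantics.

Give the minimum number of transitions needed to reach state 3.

BFS to 3:
  Layer 0: {0}
  Layer 1: {5}
  Layer 2: {3}
first hit 3 at d=2 via a·tau

Answer: 2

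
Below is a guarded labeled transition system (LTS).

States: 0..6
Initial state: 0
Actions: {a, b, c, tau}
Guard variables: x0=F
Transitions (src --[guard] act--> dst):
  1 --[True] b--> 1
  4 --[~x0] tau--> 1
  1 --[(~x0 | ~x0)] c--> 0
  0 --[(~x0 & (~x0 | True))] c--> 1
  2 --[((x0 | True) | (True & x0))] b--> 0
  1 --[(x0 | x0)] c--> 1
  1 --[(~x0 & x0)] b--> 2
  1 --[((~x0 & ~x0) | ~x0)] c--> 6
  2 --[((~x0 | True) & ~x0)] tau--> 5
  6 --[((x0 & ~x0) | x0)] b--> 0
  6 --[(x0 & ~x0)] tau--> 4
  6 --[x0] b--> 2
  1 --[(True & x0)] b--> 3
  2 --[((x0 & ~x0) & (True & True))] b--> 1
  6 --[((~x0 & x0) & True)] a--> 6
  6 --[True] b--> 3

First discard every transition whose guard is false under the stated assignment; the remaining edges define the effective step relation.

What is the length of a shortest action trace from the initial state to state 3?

Layered search for 3:
  Layer 0: {0}
  Layer 1: {1}
  Layer 2: {6}
  Layer 3: {3}
first hit 3 at d=3 via c·c·b

Answer: 3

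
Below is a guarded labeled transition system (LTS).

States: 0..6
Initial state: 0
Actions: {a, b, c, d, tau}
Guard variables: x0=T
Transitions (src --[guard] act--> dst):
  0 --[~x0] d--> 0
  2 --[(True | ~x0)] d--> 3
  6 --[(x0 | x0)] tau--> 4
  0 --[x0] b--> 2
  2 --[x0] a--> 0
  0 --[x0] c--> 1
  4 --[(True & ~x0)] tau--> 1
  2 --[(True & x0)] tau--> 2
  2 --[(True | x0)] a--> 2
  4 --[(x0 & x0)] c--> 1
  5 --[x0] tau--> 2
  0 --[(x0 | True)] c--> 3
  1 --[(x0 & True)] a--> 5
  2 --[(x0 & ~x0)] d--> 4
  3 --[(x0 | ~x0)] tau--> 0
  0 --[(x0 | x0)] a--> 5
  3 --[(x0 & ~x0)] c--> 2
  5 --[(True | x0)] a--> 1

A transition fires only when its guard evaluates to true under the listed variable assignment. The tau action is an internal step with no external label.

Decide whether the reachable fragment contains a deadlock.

Reachable = {0,1,2,3,5}
  0: a→5  b→2  c→1  c→3  [4 out]
  1: a→5  [1 out]
  2: a→0  a→2  d→3  tau→2  [4 out]
  3: tau→0  [1 out]
  5: a→1  tau→2  [2 out]

Answer: DEADLOCK-FREE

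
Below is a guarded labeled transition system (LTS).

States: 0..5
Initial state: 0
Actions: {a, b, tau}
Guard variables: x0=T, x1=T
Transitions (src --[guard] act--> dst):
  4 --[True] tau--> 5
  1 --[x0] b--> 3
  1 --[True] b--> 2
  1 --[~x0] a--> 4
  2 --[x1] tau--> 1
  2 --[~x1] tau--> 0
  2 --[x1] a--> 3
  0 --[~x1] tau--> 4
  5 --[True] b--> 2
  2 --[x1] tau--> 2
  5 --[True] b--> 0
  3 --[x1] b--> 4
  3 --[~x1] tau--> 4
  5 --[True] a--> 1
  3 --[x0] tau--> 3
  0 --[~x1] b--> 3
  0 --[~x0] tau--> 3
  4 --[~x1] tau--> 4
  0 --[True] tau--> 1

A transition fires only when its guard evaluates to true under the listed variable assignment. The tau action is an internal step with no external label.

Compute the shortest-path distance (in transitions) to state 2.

Layered search for 2:
  L0 = {0}
  L1 = {1}
  L2 = {2,3}
2 enters at depth 2; path tau·b

Answer: 2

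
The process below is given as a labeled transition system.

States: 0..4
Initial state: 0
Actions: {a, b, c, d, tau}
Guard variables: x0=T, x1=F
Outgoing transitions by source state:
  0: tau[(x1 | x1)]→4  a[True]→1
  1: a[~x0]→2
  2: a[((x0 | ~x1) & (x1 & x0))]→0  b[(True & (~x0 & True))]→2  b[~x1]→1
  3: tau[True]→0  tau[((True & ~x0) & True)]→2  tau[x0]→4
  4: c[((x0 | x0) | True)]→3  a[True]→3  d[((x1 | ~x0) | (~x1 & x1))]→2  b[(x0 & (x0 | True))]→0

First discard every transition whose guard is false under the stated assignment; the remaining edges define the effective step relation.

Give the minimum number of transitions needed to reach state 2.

Answer: UNREACHABLE

Trace:
Layered search for 2:
  depth 0: {0}
  depth 1: {1}
2 never appears.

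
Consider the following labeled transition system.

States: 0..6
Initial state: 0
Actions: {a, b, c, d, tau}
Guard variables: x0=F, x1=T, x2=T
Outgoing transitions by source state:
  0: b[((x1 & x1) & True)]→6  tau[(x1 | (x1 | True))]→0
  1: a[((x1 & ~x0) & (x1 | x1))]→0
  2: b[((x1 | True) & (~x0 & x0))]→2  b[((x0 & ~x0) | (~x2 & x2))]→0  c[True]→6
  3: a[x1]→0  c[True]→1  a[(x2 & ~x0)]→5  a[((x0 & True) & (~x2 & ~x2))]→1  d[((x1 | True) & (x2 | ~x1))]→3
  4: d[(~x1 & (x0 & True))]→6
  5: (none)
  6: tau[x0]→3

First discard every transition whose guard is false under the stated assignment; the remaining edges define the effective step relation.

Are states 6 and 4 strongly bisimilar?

Bisimulation quotient by refinement:
  P[0] = {{0,1,2,3,4,5,6}}
  P[1] = {{0},{1},{2},{3},{4,5,6}}
Fixed point at round 2; 5 class(es).
[6]={4,5,6}  [4]={4,5,6}

Answer: BISIMILAR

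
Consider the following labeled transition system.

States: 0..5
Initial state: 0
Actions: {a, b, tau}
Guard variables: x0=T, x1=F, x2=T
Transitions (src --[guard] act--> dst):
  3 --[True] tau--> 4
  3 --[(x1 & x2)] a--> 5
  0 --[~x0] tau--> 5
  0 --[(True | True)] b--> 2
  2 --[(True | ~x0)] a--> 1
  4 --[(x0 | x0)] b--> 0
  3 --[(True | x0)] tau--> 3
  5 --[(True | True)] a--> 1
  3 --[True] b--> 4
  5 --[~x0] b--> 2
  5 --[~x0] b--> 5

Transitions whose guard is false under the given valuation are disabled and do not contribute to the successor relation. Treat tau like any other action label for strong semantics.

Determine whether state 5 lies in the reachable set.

Answer: UNREACHABLE

Working:
Guard filter leaves 7 enabled edge(s).
L0 = {0}
L1 = {2}  now seen {0,2}
L2 = {1}  now seen {0,1,2}
R = {0,1,2}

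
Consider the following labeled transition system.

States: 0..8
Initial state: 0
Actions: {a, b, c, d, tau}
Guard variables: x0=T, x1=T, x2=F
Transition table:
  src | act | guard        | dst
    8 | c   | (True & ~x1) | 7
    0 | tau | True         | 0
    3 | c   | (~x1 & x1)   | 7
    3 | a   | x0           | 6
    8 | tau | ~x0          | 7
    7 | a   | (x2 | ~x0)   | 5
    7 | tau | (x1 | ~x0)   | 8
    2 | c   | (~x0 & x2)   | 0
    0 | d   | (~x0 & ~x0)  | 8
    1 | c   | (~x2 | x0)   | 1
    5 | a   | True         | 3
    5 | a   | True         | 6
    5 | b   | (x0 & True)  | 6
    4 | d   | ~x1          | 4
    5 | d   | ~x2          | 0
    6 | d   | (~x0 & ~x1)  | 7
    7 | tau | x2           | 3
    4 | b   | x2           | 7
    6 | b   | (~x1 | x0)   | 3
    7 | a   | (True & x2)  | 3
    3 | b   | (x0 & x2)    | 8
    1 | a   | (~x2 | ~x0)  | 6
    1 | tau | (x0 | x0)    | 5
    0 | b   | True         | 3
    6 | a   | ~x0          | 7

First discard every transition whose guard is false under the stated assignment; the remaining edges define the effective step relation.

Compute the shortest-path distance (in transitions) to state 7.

Answer: UNREACHABLE

Working:
Breadth-first toward 7:
  Layer 0: {0}
  Layer 1: {3}
  Layer 2: {6}
7 never appears.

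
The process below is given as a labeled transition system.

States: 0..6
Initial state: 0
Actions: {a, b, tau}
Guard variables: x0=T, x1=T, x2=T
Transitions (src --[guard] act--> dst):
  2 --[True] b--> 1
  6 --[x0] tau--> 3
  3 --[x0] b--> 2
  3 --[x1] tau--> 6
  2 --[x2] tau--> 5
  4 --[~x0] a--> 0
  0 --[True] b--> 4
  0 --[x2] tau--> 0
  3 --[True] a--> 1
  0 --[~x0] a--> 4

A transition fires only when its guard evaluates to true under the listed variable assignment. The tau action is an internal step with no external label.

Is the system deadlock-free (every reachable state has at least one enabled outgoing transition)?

R = {0,4}
  0: b→4  tau→0  [deg 2]
  4: ∅  [STUCK]
trace reaching 4: b

Answer: DEADLOCK at state 4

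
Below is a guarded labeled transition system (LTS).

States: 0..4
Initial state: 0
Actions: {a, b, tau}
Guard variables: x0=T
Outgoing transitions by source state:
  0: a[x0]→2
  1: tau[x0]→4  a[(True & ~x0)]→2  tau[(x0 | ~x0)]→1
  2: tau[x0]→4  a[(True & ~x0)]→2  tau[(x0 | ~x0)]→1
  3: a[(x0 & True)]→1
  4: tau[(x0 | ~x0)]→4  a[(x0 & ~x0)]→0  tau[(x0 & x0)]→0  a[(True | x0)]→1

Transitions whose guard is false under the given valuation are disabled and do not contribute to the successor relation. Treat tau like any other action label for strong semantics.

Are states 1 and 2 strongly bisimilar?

Answer: BISIMILAR

Working:
Compute ~ classes (split until stable):
  round 0: {{0,1,2,3,4}}
  round 1: {{0,3},{1,2},{4}}
Fixed point at round 2; 3 class(es).
class of 1: {1,2}; class of 2: {1,2}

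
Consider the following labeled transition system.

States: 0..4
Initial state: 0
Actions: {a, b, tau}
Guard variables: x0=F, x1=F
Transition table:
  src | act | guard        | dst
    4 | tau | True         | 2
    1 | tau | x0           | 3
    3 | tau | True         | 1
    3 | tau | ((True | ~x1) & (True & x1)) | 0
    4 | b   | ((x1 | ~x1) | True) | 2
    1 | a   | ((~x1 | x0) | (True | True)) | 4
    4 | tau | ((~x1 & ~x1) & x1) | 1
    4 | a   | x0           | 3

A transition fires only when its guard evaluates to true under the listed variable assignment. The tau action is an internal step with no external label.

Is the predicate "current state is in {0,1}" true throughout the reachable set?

Answer: INVARIANT HOLDS

Trace:
Safe = {0,1}
R = {0}
  0: ✓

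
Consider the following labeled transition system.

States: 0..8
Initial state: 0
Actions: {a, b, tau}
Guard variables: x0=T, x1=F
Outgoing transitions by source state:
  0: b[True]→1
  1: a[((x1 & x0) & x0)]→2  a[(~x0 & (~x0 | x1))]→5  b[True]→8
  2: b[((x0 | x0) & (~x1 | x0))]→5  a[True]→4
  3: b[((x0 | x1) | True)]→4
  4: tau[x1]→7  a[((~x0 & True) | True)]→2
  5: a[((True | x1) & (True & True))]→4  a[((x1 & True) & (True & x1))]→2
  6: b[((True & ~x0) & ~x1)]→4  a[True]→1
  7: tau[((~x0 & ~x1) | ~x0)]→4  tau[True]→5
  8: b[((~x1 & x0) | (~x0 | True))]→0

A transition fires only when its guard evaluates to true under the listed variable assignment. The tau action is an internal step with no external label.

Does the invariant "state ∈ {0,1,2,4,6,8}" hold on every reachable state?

Answer: INVARIANT HOLDS

Working:
Inv-set: {0,1,2,4,6,8}
R = {0,1,8}
  0: ✓
  1: ✓
  8: ✓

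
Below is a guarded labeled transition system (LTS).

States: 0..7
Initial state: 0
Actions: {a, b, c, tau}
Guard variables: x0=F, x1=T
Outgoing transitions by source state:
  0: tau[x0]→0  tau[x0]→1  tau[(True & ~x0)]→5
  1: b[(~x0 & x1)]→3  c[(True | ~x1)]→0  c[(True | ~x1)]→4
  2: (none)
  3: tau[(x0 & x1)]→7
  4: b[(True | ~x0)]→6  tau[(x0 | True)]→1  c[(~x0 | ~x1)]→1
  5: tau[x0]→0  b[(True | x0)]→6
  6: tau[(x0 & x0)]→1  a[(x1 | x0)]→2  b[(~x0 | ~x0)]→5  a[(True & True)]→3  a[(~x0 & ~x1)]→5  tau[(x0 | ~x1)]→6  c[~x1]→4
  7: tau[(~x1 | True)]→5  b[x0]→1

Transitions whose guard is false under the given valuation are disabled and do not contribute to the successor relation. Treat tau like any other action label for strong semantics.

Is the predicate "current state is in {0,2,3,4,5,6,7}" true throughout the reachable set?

Safe = {0,2,3,4,5,6,7}
Reachable = {0,2,3,5,6}
  0: safe
  2: safe
  3: safe
  5: safe
  6: safe

Answer: INVARIANT HOLDS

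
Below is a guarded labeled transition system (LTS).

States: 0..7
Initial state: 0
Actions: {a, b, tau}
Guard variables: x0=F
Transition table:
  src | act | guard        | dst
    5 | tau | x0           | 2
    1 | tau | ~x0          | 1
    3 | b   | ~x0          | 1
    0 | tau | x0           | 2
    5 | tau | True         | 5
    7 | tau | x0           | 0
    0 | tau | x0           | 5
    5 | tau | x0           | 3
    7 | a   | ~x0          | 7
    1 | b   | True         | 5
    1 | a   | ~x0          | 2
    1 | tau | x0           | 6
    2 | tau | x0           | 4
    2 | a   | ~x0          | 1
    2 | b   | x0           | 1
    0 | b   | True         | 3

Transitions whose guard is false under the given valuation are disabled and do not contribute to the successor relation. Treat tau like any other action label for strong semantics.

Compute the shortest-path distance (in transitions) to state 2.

Layered search for 2:
  depth 0: {0}
  depth 1: {3}
  depth 2: {1}
  depth 3: {2,5}
depth(2)=3, e.g. b·b·a

Answer: 3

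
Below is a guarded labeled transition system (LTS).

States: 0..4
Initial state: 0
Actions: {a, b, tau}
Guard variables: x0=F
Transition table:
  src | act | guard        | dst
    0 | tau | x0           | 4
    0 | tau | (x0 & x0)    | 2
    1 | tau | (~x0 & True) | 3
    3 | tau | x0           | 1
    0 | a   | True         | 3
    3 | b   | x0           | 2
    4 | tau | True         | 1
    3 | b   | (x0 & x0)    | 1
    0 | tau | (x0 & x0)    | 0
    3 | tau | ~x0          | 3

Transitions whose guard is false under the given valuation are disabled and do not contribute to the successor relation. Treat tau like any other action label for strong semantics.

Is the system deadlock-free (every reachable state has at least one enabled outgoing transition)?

Answer: DEADLOCK-FREE

Working:
Reachable = {0,3}
  0: a→3  [1 out]
  3: tau→3  [1 out]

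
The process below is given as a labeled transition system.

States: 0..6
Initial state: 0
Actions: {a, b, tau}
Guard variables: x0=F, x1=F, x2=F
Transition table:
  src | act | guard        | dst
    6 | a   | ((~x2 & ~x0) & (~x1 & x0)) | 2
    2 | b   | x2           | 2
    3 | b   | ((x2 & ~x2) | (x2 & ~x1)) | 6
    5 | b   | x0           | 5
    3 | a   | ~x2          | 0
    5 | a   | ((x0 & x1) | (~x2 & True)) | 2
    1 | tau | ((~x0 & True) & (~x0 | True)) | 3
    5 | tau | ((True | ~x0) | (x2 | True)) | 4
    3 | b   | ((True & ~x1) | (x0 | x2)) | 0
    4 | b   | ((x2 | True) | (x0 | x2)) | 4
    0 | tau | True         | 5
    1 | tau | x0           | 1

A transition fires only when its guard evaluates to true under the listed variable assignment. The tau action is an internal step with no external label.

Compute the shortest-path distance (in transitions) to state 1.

Answer: UNREACHABLE

Trace:
Breadth-first toward 1:
  Layer 0: {0}
  Layer 1: {5}
  Layer 2: {2,4}
1 never appears.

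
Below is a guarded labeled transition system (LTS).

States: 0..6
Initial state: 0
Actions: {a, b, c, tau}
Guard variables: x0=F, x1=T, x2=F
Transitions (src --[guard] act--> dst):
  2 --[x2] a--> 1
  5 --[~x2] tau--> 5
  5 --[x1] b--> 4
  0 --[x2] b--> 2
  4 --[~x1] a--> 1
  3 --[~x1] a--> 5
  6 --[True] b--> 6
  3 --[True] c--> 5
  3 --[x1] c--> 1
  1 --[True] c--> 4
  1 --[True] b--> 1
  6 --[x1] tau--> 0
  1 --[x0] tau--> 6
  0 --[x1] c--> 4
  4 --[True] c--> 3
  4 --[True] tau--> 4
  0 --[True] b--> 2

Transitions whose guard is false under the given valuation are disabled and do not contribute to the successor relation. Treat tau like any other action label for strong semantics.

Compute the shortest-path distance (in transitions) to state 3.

BFS to 3:
  L0 = {0}
  L1 = {2,4}
  L2 = {3}
depth(3)=2, e.g. c·c

Answer: 2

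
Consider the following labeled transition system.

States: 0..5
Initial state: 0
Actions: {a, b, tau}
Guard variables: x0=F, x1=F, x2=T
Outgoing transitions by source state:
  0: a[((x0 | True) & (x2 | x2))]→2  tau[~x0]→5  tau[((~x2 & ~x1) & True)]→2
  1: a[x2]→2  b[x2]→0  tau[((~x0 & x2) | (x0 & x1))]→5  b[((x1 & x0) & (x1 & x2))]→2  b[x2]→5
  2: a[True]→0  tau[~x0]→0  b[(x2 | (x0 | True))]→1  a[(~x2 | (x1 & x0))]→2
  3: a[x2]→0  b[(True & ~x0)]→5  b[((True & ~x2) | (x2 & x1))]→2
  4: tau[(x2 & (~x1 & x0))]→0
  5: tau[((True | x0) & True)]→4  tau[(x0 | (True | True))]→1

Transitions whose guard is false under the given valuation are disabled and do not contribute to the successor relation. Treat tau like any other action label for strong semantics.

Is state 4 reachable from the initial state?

Answer: REACHABLE

Analysis:
After dropping false guards: 13 live edges.
depth 0: {0}
depth 1: {2,5}  cumulative {0,2,5}
depth 2: {1,4}  cumulative {0,1,2,4,5}
R = {0,1,2,4,5}
trace reaching 4: tau·tau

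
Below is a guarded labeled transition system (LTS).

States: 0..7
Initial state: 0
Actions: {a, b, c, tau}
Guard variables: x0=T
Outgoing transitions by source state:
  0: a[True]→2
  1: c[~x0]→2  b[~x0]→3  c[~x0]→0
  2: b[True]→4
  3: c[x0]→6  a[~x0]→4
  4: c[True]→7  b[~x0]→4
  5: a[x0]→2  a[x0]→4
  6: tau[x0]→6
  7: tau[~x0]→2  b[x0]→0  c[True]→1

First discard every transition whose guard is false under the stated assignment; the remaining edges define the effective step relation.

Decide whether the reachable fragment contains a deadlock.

Answer: DEADLOCK at state 1

Working:
Reachable = {0,1,2,4,7}
  0: a→2  [1 out]
  1: ∅  [STUCK]
  2: b→4  [1 out]
  4: c→7  [1 out]
  7: b→0  c→1  [2 out]
trace reaching 1: a·b·c·c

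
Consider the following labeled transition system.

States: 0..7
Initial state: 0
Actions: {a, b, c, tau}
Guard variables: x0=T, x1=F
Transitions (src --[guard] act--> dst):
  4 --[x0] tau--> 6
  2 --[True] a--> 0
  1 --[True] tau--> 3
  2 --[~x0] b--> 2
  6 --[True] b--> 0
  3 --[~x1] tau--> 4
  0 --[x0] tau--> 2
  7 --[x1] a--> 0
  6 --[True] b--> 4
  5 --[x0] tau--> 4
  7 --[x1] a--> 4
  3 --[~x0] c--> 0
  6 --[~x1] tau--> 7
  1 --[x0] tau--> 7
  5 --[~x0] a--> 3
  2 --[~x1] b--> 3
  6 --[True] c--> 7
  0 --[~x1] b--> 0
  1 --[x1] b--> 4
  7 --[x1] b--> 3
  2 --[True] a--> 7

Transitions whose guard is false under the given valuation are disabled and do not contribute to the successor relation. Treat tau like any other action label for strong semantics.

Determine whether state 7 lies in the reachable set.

14 transition(s) survive guard evaluation.
depth 0: {0}
depth 1: {2}  total {0,2}
depth 2: {3,7}  total {0,2,3,7}
depth 3: {4}  total {0,2,3,4,7}
depth 4: {6}  total {0,2,3,4,6,7}
Reachable = {0,2,3,4,6,7}
trace reaching 7: tau·a

Answer: REACHABLE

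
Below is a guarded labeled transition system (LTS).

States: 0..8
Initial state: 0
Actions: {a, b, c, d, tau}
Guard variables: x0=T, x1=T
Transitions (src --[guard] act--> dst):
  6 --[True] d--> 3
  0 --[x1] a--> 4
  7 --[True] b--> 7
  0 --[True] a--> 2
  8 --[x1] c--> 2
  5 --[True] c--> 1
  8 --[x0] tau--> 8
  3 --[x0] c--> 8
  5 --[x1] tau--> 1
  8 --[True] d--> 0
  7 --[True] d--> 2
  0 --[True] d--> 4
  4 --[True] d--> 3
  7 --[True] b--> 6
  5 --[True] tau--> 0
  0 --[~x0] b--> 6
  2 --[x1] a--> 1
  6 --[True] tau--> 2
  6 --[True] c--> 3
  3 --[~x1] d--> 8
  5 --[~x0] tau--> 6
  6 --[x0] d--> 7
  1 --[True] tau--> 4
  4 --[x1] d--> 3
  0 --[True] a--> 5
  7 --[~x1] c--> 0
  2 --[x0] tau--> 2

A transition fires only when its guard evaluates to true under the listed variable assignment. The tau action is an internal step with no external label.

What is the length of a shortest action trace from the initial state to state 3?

Breadth-first toward 3:
  Layer 0: {0}
  Layer 1: {2,4,5}
  Layer 2: {1,3}
first hit 3 at d=2 via a·d

Answer: 2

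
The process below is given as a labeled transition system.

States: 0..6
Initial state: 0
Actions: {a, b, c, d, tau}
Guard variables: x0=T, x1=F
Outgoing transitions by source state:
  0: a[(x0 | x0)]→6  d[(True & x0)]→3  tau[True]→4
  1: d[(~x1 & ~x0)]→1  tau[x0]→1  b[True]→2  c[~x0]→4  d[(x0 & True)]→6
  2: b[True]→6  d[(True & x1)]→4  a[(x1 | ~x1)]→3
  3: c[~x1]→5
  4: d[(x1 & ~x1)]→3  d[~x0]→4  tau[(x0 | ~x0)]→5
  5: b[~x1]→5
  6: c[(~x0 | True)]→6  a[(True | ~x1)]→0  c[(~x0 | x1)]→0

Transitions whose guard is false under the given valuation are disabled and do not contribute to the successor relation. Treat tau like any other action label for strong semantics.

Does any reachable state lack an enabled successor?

Reach set: {0,3,4,5,6}
  0: a→6  d→3  tau→4  [3 exit(s)]
  3: c→5  [1 exit(s)]
  4: tau→5  [1 exit(s)]
  5: b→5  [1 exit(s)]
  6: a→0  c→6  [2 exit(s)]

Answer: DEADLOCK-FREE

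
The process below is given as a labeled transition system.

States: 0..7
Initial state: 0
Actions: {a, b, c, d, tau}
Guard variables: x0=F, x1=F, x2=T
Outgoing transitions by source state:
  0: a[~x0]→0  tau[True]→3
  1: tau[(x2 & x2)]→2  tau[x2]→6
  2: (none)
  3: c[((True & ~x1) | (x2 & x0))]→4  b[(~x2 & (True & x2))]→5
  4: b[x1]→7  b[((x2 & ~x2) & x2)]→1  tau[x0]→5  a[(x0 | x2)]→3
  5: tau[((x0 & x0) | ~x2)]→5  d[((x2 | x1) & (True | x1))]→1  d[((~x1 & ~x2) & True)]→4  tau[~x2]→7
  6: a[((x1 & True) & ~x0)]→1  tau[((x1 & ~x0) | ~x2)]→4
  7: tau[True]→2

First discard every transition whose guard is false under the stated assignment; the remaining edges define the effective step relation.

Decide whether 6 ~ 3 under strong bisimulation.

Bisimulation quotient by refinement:
  π0 = {{0,1,2,3,4,5,6,7}}
  π1 = {{0},{1,7},{2,6},{3},{4},{5}}
6 equivalence class(es) (converged in 2)
class of 6: {2,6}; class of 3: {3}

Answer: NOT BISIMILAR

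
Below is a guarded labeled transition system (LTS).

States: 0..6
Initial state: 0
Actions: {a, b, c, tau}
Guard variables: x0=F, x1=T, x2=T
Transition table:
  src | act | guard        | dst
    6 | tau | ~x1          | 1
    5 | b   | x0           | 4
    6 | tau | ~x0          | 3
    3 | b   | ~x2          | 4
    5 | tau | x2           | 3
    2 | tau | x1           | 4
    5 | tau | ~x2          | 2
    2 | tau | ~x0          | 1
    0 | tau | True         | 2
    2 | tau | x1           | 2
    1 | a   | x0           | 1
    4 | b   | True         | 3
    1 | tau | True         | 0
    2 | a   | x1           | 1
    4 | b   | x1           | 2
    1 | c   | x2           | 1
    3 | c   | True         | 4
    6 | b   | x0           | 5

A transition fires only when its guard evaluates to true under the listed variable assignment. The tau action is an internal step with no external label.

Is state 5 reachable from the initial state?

Answer: UNREACHABLE

Analysis:
Guard filter leaves 12 enabled edge(s).
depth 0: {0}
depth 1: {2}  cumulative {0,2}
depth 2: {1,4}  cumulative {0,1,2,4}
depth 3: {3}  cumulative {0,1,2,3,4}
R = {0,1,2,3,4}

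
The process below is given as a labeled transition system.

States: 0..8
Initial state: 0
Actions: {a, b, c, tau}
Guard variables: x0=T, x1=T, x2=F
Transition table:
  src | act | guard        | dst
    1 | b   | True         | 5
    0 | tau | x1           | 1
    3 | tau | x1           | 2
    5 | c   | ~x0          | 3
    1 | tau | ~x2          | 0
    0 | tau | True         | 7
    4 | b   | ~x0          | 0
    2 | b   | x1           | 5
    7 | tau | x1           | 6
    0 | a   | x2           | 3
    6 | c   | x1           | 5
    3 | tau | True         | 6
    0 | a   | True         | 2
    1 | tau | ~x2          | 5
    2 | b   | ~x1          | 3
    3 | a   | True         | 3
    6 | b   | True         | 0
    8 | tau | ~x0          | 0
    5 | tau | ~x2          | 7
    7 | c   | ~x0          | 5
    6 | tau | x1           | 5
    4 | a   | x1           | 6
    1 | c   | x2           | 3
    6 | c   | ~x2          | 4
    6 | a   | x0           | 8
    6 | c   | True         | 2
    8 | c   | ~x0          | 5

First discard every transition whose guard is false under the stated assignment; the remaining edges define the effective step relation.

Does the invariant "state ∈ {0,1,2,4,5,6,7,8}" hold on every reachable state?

Answer: INVARIANT HOLDS

Working:
Safe = {0,1,2,4,5,6,7,8}
Reach set: {0,1,2,4,5,6,7,8}
  0: ok
  1: ok
  2: ok
  4: ok
  5: ok
  6: ok
  7: ok
  8: ok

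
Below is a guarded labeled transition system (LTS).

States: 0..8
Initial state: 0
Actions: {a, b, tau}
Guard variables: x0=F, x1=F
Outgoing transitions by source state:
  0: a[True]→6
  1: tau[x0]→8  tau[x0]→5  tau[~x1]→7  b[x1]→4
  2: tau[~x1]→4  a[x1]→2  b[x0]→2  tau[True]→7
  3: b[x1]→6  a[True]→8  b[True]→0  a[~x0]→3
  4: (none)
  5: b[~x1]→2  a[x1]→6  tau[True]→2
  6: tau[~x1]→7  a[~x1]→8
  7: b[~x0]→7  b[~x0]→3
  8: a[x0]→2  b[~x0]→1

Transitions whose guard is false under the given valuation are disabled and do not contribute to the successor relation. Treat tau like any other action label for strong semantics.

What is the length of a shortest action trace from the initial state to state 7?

Answer: 2

Trace:
BFS to 7:
  depth 0: {0}
  depth 1: {6}
  depth 2: {7,8}
7 enters at depth 2; path a·tau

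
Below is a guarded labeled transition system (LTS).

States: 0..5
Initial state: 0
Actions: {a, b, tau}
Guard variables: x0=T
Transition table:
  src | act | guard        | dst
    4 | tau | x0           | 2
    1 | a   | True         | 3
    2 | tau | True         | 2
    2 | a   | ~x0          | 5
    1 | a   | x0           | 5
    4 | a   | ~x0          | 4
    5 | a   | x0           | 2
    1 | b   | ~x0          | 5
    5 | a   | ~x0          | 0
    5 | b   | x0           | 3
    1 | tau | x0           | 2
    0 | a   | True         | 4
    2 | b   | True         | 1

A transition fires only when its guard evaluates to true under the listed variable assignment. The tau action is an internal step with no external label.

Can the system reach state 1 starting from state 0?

Answer: REACHABLE

Working:
After dropping false guards: 9 live edges.
depth 0: {0}
depth 1: {4}  now seen {0,4}
depth 2: {2}  now seen {0,2,4}
depth 3: {1}  now seen {0,1,2,4}
depth 4: {3,5}  now seen {0,1,2,3,4,5}
Reachable = {0,1,2,3,4,5}
Path to 1: a·tau·b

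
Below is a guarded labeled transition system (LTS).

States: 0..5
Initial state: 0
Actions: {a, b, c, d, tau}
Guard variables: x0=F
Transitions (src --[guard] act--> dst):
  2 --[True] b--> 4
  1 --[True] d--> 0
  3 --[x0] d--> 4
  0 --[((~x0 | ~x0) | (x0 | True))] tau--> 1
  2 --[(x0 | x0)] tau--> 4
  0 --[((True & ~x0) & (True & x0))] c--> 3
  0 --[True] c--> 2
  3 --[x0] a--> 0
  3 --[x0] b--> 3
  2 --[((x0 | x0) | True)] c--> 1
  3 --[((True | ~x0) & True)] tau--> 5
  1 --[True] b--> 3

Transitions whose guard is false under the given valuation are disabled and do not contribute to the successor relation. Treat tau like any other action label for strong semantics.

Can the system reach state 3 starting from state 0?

After dropping false guards: 7 live edges.
depth 0: {0}
depth 1: {1,2}  now seen {0,1,2}
depth 2: {3,4}  now seen {0,1,2,3,4}
depth 3: {5}  now seen {0,1,2,3,4,5}
R = {0,1,2,3,4,5}
Path to 3: tau·b

Answer: REACHABLE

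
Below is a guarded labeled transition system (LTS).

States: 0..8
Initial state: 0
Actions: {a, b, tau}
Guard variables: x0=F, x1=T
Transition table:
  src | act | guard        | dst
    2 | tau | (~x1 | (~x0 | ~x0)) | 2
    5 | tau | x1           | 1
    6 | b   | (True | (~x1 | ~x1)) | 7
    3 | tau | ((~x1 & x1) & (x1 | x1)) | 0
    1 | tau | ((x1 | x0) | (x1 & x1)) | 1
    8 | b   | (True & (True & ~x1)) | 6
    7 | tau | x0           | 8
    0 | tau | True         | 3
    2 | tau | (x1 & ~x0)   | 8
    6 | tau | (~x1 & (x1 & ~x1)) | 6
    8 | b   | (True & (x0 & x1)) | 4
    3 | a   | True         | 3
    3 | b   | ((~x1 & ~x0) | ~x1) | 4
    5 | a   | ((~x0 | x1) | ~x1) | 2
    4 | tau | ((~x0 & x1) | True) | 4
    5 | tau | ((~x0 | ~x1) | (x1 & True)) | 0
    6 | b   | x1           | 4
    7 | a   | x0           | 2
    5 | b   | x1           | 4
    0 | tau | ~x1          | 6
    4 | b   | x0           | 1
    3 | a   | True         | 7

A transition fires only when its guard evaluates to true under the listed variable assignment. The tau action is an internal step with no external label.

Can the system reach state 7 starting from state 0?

Guard filter leaves 13 enabled edge(s).
depth 0: {0}
depth 1: {3}  total {0,3}
depth 2: {7}  total {0,3,7}
Reach set: {0,3,7}
trace reaching 7: tau·a

Answer: REACHABLE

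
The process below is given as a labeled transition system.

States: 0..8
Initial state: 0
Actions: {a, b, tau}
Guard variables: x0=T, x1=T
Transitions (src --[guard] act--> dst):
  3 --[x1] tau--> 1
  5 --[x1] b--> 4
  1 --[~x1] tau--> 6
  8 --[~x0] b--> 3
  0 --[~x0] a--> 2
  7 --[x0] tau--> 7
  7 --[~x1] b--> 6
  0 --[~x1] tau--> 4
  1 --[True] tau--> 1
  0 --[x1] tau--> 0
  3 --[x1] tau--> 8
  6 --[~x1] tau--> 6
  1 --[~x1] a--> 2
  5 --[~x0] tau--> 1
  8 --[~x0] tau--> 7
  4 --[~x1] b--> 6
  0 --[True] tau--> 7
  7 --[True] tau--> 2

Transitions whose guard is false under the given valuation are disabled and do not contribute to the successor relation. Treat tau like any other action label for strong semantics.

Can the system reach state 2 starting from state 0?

Answer: REACHABLE

Analysis:
8 transition(s) survive guard evaluation.
Layer 0: {0}
Layer 1: {7}  now seen {0,7}
Layer 2: {2}  now seen {0,2,7}
Reachable = {0,2,7}
trace reaching 2: tau·tau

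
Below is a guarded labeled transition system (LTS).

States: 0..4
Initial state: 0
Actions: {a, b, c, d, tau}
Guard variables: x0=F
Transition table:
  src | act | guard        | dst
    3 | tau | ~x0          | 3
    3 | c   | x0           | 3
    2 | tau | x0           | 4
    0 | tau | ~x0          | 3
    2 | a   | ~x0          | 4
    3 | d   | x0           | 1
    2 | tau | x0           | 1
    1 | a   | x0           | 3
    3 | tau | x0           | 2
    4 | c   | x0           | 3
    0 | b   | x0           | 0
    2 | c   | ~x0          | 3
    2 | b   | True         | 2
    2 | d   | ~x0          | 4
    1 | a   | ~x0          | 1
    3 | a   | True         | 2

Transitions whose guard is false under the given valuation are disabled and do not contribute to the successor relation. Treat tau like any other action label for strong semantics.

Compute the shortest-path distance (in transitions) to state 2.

Breadth-first toward 2:
  Layer 0: {0}
  Layer 1: {3}
  Layer 2: {2}
depth(2)=2, e.g. tau·a

Answer: 2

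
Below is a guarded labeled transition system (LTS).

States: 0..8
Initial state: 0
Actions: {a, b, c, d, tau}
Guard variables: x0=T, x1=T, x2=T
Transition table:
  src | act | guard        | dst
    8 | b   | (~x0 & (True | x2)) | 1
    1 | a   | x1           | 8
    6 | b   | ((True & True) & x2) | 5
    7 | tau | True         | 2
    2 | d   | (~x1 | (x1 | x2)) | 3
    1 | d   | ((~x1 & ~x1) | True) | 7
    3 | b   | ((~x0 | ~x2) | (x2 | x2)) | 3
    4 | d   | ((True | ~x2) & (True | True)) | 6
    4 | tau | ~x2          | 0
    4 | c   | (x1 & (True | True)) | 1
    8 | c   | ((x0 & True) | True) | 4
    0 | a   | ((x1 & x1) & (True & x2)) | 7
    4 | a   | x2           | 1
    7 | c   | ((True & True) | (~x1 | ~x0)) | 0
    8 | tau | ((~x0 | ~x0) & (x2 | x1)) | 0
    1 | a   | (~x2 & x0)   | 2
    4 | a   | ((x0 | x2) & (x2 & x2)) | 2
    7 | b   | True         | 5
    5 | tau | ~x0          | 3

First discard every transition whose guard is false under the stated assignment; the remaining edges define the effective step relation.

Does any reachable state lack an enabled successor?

Answer: DEADLOCK at state 5

Trace:
Reach set: {0,2,3,5,7}
  0: a→7  [1 out]
  2: d→3  [1 out]
  3: b→3  [1 out]
  5: ∅  [no exit]
  7: b→5  c→0  tau→2  [3 out]
trace reaching 5: a·b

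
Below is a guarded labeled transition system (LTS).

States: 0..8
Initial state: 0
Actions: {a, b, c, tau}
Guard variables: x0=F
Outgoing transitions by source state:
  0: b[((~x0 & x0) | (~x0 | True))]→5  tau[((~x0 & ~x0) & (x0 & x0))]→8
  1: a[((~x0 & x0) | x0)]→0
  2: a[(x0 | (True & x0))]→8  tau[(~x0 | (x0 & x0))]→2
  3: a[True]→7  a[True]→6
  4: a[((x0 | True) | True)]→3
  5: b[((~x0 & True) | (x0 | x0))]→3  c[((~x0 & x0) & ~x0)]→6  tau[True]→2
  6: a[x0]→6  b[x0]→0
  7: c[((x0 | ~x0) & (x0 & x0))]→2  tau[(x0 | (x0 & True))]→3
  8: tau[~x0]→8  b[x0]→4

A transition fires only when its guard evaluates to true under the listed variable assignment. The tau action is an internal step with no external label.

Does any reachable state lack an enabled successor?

R = {0,2,3,5,6,7}
  0: b→5  [deg 1]
  2: tau→2  [deg 1]
  3: a→6  a→7  [deg 2]
  5: b→3  tau→2  [deg 2]
  6: ∅  [no exit]
  7: ∅  [no exit]
trace reaching 6: b·b·a

Answer: DEADLOCK at state 6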